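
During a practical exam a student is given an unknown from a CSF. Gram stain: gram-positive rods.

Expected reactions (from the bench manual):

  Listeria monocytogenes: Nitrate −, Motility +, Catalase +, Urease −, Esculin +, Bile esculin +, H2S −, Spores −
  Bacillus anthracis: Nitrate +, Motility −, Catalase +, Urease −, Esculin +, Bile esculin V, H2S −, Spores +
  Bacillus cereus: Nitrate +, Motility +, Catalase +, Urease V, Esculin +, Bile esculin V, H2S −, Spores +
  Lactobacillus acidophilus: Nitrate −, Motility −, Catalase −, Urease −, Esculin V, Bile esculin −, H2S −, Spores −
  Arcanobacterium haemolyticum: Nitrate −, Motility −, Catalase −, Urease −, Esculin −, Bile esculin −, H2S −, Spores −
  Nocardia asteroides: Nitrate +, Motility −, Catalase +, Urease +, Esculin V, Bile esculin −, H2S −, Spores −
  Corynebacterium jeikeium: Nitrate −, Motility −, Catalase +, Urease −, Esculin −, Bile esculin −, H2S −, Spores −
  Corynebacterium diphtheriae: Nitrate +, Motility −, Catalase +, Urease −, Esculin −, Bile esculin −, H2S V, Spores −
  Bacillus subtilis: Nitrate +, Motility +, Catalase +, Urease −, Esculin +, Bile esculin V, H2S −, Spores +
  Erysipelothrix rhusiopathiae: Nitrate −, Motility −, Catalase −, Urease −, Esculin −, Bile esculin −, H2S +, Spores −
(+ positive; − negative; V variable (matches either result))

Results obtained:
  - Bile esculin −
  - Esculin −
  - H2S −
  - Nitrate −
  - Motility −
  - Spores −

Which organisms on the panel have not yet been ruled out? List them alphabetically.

Spores −: excludes Bacillus anthracis, Bacillus cereus, Bacillus subtilis — 7 left.
Nitrate −: excludes Nocardia asteroides, Corynebacterium diphtheriae — 5 left.
Esculin −: excludes Listeria monocytogenes — 4 left.
Bile esculin −: all 4 remaining candidates are consistent.
Motility −: all 4 remaining candidates are consistent.
H2S −: excludes Erysipelothrix rhusiopathiae — 3 left.

Arcanobacterium haemolyticum, Corynebacterium jeikeium, Lactobacillus acidophilus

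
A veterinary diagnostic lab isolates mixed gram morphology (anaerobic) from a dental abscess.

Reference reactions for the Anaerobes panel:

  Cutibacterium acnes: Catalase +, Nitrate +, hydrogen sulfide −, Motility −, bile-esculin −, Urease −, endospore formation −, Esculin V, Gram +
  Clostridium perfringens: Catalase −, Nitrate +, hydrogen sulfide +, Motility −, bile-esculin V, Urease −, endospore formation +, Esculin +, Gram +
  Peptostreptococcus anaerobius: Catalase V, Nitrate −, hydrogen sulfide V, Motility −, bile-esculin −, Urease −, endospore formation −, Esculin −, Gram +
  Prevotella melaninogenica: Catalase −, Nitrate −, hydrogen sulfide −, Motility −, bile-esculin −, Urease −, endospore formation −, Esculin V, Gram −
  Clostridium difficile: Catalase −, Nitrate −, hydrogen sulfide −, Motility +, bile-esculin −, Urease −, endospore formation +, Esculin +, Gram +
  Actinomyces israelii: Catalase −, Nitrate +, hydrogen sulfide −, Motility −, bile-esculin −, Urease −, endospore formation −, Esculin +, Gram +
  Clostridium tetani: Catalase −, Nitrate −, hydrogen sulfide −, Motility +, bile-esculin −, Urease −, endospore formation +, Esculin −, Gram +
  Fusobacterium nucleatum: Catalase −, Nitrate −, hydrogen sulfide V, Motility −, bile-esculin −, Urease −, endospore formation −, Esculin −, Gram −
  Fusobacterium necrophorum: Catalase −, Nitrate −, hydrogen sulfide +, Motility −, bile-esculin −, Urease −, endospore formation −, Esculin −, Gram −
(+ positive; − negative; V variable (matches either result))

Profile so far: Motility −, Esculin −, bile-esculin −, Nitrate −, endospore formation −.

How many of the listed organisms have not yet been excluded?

4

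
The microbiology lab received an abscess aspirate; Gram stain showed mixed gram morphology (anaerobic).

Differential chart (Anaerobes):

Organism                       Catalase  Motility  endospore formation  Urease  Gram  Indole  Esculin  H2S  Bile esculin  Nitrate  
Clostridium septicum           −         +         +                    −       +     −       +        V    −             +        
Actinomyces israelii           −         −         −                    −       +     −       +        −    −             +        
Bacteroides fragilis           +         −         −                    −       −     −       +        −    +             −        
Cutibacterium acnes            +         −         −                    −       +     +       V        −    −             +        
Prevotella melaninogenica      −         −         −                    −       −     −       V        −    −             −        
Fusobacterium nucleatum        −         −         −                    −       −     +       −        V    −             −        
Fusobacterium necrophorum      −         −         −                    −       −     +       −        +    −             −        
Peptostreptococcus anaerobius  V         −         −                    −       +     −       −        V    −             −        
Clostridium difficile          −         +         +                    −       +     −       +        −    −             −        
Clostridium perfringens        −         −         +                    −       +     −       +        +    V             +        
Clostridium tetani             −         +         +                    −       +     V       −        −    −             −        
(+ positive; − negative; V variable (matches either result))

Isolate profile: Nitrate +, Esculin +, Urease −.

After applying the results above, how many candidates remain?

4

Urease −: all 11 remaining candidates are consistent.
Nitrate +: excludes 7 organisms — 4 left.
Esculin +: all 4 remaining candidates are consistent.
Still consistent: Actinomyces israelii, Clostridium perfringens, Clostridium septicum, Cutibacterium acnes.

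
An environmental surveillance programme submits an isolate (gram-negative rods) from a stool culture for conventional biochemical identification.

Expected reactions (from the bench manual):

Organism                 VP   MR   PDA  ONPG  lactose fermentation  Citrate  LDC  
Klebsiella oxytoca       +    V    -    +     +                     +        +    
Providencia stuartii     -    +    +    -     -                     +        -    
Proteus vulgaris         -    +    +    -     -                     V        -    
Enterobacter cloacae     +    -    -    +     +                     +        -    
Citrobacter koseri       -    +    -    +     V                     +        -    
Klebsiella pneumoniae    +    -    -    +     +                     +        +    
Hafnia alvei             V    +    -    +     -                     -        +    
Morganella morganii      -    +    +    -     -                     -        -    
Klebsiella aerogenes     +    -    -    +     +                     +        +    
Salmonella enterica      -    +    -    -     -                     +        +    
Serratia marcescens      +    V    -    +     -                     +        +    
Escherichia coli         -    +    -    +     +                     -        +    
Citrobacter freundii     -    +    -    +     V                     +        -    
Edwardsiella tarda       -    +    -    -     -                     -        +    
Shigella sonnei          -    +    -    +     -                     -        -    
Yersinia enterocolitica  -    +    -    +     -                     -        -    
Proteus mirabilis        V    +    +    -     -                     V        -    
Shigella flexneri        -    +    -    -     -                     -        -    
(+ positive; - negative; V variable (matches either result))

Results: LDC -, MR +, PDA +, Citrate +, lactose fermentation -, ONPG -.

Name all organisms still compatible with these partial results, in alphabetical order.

Proteus mirabilis, Proteus vulgaris, Providencia stuartii

PDA +: excludes 14 organisms — 4 left.
lactose fermentation -: all 4 remaining candidates are consistent.
ONPG -: all 4 remaining candidates are consistent.
MR +: all 4 remaining candidates are consistent.
LDC -: all 4 remaining candidates are consistent.
Citrate +: excludes Morganella morganii — 3 left.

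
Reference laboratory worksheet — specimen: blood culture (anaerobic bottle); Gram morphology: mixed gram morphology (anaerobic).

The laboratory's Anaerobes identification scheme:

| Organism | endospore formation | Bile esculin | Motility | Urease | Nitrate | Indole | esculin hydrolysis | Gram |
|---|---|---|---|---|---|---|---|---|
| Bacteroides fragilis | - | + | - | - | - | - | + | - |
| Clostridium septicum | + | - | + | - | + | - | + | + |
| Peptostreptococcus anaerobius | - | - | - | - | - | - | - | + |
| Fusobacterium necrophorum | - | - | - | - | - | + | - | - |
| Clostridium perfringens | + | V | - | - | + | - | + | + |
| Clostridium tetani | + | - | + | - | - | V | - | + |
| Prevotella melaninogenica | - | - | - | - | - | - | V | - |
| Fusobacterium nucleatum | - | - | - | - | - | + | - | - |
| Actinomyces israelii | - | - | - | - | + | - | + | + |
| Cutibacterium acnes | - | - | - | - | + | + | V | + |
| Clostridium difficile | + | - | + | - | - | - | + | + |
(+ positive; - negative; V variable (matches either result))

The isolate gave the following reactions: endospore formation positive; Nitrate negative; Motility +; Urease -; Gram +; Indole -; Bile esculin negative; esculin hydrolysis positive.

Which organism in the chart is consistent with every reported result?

Clostridium difficile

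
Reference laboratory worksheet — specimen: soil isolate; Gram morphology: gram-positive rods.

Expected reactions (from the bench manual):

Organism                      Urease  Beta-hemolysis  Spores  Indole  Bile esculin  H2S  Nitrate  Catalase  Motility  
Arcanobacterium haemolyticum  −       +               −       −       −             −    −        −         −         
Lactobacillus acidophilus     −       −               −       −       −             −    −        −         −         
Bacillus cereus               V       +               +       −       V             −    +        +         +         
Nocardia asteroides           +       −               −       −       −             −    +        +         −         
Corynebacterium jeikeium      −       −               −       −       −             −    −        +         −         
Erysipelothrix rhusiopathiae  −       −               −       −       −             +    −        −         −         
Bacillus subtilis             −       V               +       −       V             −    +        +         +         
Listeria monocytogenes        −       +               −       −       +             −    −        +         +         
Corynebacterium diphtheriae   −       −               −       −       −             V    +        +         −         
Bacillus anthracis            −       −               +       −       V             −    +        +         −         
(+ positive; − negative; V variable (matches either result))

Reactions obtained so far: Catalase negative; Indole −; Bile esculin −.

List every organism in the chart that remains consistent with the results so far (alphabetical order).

Arcanobacterium haemolyticum, Erysipelothrix rhusiopathiae, Lactobacillus acidophilus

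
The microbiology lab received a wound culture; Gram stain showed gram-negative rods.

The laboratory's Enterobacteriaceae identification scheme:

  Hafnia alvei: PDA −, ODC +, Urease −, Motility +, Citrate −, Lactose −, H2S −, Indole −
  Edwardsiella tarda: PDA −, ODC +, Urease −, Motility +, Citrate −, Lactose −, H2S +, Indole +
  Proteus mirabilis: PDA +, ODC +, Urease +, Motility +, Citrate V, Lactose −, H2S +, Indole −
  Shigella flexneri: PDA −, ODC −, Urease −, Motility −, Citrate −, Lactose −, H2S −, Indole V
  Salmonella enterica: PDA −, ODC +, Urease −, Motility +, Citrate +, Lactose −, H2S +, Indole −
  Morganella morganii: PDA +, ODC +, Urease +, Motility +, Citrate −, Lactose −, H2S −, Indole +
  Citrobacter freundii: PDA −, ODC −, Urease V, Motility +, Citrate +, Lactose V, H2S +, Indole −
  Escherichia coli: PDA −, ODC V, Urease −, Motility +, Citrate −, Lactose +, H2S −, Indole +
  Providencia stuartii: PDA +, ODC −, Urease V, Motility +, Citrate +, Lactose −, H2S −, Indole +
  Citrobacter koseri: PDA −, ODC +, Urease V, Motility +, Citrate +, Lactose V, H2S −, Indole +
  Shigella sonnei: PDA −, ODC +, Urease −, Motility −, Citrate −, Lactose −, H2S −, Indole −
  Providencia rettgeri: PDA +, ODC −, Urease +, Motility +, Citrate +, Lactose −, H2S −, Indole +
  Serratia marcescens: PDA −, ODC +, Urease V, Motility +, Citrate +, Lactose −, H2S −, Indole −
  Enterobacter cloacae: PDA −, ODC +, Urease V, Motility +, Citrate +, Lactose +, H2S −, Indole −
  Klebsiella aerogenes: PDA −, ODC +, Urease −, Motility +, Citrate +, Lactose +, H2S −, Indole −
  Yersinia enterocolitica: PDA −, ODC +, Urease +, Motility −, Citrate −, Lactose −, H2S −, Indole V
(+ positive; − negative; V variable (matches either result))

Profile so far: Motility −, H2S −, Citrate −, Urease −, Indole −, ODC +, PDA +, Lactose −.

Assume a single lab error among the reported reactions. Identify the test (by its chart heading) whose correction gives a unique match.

As reported, no row in the chart matches all 8 reactions.
Reversing H2S → still no organism matches.
Reversing Indole → still no organism matches.
Reversing ODC → still no organism matches.
Reversing Citrate → still no organism matches.
Reversing Urease → still no organism matches.
Reversing PDA (to −) → unique match: Shigella sonnei.
Reversing Lactose → still no organism matches.
Reversing Motility → still no organism matches.

PDA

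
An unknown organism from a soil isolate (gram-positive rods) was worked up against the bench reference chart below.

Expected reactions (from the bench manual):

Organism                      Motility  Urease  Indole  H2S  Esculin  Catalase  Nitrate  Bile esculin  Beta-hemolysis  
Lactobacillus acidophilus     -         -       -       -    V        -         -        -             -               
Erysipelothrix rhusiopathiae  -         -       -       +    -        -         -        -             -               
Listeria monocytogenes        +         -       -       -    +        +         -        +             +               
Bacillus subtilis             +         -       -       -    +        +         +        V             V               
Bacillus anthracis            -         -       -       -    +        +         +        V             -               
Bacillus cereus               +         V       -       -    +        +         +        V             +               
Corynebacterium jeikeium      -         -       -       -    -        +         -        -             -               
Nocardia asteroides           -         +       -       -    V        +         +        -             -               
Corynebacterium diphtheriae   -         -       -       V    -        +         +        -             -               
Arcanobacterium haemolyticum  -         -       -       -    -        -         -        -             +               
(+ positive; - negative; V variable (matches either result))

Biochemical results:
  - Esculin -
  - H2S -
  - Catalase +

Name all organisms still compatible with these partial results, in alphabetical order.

H2S -: excludes Erysipelothrix rhusiopathiae — 9 left.
Esculin -: excludes Listeria monocytogenes, Bacillus subtilis, Bacillus anthracis, Bacillus cereus — 5 left.
Catalase +: excludes Lactobacillus acidophilus, Arcanobacterium haemolyticum — 3 left.

Corynebacterium diphtheriae, Corynebacterium jeikeium, Nocardia asteroides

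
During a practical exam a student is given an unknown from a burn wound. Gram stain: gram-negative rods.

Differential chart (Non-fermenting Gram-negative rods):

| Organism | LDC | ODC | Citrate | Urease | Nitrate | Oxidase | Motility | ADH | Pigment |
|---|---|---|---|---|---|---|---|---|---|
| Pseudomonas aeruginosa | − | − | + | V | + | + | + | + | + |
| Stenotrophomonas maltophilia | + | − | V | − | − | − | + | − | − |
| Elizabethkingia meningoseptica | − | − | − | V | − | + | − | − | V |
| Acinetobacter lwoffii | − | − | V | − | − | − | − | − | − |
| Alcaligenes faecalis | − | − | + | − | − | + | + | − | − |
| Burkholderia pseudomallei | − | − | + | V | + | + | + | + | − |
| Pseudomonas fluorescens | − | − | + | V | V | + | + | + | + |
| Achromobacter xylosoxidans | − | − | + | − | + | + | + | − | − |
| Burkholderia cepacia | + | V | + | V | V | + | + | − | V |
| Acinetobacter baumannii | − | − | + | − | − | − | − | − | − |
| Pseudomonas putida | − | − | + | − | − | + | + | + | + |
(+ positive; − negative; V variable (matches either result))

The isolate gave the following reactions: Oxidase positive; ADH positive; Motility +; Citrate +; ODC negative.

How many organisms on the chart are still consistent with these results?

4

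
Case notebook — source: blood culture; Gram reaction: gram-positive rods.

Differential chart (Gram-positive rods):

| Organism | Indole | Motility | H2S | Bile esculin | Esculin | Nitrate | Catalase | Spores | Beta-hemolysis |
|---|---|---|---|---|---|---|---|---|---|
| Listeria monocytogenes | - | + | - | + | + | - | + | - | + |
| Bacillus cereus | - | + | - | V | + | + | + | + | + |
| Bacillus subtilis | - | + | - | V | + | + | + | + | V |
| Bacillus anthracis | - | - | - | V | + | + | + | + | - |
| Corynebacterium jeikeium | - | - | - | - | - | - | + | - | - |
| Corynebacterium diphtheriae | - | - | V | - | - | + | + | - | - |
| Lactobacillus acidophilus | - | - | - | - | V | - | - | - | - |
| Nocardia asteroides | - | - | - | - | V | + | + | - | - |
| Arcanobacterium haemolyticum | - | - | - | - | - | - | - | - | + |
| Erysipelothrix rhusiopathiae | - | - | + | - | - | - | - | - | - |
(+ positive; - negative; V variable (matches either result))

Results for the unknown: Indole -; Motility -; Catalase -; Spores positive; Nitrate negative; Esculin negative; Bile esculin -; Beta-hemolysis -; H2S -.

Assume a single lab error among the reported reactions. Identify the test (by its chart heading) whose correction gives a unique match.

As reported, no row in the chart matches all 9 reactions.
Reversing Esculin → still no organism matches.
Reversing Spores (to -) → unique match: Lactobacillus acidophilus.
Reversing Catalase → still no organism matches.
Reversing Indole → still no organism matches.
Reversing Bile esculin → still no organism matches.
Reversing H2S → still no organism matches.
Reversing Motility → still no organism matches.
Reversing Nitrate → still no organism matches.
Reversing Beta-hemolysis → still no organism matches.

Spores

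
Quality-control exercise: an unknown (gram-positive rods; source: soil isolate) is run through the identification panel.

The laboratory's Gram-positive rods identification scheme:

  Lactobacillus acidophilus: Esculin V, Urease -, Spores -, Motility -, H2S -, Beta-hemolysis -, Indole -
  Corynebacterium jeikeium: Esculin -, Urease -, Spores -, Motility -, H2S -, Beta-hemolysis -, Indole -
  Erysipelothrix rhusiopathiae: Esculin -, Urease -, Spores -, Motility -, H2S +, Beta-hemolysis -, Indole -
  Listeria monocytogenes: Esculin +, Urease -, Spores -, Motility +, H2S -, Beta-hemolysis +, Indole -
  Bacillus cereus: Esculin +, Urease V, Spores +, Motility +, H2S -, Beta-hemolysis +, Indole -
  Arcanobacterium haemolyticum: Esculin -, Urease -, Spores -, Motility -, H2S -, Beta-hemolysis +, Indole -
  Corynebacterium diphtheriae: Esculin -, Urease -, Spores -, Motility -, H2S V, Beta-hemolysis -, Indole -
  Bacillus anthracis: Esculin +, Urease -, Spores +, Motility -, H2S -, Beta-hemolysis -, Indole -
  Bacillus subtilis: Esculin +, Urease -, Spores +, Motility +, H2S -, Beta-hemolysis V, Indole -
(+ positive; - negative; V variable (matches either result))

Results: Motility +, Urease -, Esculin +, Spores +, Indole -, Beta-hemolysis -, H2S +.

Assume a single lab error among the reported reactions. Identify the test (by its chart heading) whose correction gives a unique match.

As reported, no row in the chart matches all 7 reactions.
Reversing Esculin → still no organism matches.
Reversing Indole → still no organism matches.
Reversing Urease → still no organism matches.
Reversing Spores → still no organism matches.
Reversing Beta-hemolysis → still no organism matches.
Reversing Motility → still no organism matches.
Reversing H2S (to -) → unique match: Bacillus subtilis.

H2S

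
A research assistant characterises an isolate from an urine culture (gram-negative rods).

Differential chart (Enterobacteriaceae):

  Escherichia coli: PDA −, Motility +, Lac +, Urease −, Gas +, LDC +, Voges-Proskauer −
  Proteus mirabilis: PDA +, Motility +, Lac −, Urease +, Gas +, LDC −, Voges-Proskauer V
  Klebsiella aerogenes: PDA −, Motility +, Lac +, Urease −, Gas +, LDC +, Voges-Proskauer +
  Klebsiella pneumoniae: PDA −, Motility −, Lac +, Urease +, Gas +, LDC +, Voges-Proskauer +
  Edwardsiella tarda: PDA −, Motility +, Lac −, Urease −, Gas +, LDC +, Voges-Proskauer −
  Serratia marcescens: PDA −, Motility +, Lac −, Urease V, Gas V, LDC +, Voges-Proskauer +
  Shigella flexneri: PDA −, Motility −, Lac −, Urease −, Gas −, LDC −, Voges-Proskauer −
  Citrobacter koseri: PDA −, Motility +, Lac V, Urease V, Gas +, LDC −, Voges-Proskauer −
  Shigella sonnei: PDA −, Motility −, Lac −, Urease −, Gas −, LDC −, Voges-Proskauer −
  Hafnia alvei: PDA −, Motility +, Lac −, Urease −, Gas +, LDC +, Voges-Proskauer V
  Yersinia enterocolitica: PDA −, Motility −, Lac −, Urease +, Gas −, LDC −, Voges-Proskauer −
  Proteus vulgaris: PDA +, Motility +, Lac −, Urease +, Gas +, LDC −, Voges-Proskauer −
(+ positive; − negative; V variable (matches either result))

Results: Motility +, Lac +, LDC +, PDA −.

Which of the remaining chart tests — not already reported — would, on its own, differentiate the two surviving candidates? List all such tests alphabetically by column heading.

Voges-Proskauer

Lac +: excludes 8 organisms — 4 left.
PDA −: all 4 remaining candidates are consistent.
Motility +: excludes Klebsiella pneumoniae — 3 left.
LDC +: excludes Citrobacter koseri — 2 left.
Two candidates remain: Escherichia coli and Klebsiella aerogenes.
  Urease: − vs − — same for both, does not separate.
  Gas: + vs + — same for both, does not separate.
  Voges-Proskauer: Escherichia coli −, Klebsiella aerogenes + — discriminates.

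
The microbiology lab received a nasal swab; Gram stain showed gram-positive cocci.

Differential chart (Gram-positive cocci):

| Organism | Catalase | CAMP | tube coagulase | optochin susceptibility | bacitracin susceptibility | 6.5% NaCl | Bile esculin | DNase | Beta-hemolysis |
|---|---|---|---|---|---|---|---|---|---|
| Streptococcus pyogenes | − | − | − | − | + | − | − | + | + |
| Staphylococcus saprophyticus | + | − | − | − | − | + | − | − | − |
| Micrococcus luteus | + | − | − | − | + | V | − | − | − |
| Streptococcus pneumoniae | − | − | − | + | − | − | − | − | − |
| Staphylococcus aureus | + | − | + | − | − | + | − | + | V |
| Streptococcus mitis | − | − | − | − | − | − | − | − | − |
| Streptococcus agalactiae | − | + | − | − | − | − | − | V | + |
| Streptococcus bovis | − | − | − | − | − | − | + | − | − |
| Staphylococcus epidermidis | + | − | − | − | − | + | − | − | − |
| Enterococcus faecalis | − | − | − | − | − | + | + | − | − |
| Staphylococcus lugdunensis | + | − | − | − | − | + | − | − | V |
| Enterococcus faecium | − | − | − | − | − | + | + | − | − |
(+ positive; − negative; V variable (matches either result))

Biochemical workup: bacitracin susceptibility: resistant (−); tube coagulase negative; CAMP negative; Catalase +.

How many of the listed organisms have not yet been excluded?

Catalase +: excludes 7 organisms — 5 left.
bacitracin susceptibility −: excludes Micrococcus luteus — 4 left.
CAMP −: all 4 remaining candidates are consistent.
tube coagulase −: excludes Staphylococcus aureus — 3 left.
Still consistent: Staphylococcus epidermidis, Staphylococcus lugdunensis, Staphylococcus saprophyticus.

3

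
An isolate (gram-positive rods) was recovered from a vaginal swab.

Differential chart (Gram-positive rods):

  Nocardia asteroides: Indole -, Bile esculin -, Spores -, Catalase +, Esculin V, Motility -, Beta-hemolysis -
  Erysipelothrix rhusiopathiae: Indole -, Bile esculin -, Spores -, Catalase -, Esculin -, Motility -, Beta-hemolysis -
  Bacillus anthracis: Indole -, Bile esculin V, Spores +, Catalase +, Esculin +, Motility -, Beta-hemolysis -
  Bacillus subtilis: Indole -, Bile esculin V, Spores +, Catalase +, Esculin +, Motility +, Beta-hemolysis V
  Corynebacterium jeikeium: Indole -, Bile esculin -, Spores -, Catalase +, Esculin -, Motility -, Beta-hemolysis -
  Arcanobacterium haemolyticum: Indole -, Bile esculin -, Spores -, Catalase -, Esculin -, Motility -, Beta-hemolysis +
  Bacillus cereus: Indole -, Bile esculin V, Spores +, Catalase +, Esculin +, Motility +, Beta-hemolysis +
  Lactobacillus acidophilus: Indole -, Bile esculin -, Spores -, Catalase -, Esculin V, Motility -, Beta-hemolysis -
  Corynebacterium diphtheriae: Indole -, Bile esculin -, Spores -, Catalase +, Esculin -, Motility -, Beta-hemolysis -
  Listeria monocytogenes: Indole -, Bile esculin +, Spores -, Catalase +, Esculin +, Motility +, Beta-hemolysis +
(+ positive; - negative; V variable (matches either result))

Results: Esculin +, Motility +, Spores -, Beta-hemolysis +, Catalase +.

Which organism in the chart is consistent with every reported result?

Motility +: excludes 7 organisms — 3 left.
Spores -: excludes Bacillus subtilis, Bacillus cereus — 1 left.
Beta-hemolysis +: the one remaining candidate is consistent.
Catalase +: the one remaining candidate is consistent.
Esculin +: the one remaining candidate is consistent.

Listeria monocytogenes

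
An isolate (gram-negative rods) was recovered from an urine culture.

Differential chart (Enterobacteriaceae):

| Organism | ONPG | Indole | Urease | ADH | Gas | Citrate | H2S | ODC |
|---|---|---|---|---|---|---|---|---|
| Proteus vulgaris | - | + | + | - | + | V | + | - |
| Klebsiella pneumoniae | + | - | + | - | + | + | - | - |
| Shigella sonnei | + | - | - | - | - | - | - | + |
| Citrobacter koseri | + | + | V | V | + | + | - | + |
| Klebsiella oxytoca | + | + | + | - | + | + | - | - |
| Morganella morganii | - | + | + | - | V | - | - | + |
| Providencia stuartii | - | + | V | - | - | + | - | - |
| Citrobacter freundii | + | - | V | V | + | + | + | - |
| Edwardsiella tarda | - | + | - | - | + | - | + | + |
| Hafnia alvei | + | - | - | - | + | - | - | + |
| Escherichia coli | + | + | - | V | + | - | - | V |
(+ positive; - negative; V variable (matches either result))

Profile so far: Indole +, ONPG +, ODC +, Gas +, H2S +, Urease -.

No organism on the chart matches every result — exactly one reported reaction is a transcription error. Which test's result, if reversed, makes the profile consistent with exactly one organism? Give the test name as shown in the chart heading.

As reported, no row in the chart matches all 6 reactions.
Reversing H2S → 2 organisms match (not unique).
Reversing ONPG (to -) → unique match: Edwardsiella tarda.
Reversing Indole → still no organism matches.
Reversing Gas → still no organism matches.
Reversing ODC → still no organism matches.
Reversing Urease → still no organism matches.

ONPG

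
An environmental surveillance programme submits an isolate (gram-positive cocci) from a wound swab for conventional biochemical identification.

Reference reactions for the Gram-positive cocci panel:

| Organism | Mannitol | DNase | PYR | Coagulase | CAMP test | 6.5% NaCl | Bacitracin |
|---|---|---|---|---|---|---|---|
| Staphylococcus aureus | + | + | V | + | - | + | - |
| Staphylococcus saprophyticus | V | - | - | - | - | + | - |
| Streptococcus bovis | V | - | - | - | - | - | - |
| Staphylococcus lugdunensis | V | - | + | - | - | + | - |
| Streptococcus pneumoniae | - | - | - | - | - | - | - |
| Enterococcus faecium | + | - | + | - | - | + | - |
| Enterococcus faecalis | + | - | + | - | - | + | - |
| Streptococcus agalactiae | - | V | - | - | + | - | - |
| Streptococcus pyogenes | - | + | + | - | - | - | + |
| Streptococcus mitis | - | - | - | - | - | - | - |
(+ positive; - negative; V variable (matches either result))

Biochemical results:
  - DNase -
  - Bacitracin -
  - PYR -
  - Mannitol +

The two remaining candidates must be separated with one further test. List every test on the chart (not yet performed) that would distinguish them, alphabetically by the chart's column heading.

Mannitol +: excludes Streptococcus pneumoniae, Streptococcus agalactiae, Streptococcus pyogenes, Streptococcus mitis — 6 left.
DNase -: excludes Staphylococcus aureus — 5 left.
Bacitracin -: all 5 remaining candidates are consistent.
PYR -: excludes Staphylococcus lugdunensis, Enterococcus faecium, Enterococcus faecalis — 2 left.
Two candidates remain: Staphylococcus saprophyticus and Streptococcus bovis.
  Coagulase: - vs - — same for both, does not separate.
  CAMP test: - vs - — same for both, does not separate.
  6.5% NaCl: Staphylococcus saprophyticus +, Streptococcus bovis - — discriminates.

6.5% NaCl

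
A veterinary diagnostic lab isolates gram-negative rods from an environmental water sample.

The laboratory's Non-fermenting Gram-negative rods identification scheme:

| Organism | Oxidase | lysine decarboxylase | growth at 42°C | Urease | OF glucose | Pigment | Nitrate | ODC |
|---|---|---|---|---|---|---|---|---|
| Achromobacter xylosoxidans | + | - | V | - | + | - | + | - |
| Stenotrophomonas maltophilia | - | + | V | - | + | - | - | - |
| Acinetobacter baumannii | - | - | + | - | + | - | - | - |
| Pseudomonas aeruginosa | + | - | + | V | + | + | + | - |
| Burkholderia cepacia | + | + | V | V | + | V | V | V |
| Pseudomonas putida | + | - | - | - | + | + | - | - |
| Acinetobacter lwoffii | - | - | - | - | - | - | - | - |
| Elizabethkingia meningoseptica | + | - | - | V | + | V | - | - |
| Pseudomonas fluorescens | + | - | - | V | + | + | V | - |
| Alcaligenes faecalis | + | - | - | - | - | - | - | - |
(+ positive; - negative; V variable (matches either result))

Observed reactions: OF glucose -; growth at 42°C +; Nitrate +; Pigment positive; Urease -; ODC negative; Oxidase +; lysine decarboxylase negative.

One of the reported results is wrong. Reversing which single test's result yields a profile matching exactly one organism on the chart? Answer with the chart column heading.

OF glucose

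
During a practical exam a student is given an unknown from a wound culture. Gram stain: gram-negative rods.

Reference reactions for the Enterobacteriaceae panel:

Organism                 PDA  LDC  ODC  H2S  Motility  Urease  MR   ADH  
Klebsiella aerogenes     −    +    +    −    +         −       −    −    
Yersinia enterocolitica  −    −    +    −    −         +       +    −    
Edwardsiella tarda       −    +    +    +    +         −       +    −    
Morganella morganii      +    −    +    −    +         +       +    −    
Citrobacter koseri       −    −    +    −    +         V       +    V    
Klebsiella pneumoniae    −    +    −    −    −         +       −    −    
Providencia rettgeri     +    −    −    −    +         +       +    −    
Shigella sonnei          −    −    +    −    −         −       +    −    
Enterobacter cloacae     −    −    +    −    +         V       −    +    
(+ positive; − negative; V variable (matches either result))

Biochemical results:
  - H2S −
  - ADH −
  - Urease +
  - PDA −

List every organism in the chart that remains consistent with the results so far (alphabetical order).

Citrobacter koseri, Klebsiella pneumoniae, Yersinia enterocolitica

ADH −: excludes Enterobacter cloacae — 8 left.
Urease +: excludes Klebsiella aerogenes, Edwardsiella tarda, Shigella sonnei — 5 left.
H2S −: all 5 remaining candidates are consistent.
PDA −: excludes Morganella morganii, Providencia rettgeri — 3 left.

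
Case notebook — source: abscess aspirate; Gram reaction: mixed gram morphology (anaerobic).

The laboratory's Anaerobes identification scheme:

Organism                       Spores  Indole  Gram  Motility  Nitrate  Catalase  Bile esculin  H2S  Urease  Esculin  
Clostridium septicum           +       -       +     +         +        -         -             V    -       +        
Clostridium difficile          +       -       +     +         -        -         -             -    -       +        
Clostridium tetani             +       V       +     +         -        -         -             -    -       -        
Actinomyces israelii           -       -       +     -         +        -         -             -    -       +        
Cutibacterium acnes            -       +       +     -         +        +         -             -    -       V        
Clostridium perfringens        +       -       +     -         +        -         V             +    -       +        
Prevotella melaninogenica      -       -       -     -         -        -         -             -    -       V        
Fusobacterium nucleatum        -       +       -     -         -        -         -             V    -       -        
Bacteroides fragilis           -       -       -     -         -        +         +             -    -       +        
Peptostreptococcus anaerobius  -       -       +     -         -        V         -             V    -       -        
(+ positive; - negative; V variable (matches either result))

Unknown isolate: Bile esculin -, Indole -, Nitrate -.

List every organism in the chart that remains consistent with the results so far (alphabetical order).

Clostridium difficile, Clostridium tetani, Peptostreptococcus anaerobius, Prevotella melaninogenica

Nitrate -: excludes Clostridium septicum, Actinomyces israelii, Cutibacterium acnes, Clostridium perfringens — 6 left.
Bile esculin -: excludes Bacteroides fragilis — 5 left.
Indole -: excludes Fusobacterium nucleatum — 4 left.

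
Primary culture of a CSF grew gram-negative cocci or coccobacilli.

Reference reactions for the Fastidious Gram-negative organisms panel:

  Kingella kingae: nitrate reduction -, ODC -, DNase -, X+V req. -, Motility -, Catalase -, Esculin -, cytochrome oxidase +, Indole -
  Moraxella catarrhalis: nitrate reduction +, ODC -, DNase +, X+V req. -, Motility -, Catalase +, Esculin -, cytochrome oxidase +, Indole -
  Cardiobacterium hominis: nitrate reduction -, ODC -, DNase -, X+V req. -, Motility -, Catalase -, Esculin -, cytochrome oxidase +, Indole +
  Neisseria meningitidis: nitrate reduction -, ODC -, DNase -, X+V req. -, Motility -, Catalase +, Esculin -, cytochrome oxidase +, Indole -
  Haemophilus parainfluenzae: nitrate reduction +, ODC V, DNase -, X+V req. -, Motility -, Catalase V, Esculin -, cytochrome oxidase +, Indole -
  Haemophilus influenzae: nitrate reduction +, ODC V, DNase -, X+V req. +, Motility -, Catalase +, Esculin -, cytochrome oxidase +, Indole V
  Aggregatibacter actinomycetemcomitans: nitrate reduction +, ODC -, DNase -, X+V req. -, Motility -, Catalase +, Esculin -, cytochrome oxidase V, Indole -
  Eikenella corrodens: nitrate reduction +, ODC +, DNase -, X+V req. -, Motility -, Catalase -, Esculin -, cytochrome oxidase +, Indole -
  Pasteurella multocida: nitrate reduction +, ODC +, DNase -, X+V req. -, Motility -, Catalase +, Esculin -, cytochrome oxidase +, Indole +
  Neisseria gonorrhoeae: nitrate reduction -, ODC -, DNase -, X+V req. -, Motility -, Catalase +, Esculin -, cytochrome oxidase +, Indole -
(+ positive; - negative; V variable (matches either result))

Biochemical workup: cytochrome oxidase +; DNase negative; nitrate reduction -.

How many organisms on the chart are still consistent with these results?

cytochrome oxidase +: all 10 remaining candidates are consistent.
nitrate reduction -: excludes 6 organisms — 4 left.
DNase -: all 4 remaining candidates are consistent.
Still consistent: Cardiobacterium hominis, Kingella kingae, Neisseria gonorrhoeae, Neisseria meningitidis.

4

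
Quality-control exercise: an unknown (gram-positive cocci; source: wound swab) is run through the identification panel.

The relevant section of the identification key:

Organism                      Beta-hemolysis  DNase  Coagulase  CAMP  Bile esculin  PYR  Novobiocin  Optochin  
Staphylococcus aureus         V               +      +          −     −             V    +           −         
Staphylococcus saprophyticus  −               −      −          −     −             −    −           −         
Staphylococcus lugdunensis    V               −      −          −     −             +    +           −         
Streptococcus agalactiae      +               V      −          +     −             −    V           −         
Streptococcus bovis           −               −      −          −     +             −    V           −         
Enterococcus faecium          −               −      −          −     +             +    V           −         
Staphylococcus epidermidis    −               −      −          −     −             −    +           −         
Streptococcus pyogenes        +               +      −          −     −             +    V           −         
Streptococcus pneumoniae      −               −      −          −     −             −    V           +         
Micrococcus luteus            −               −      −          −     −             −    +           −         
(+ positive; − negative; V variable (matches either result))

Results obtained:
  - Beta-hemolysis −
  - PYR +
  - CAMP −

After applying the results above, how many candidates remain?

3

PYR +: excludes 6 organisms — 4 left.
Beta-hemolysis −: excludes Streptococcus pyogenes — 3 left.
CAMP −: all 3 remaining candidates are consistent.
Still consistent: Enterococcus faecium, Staphylococcus aureus, Staphylococcus lugdunensis.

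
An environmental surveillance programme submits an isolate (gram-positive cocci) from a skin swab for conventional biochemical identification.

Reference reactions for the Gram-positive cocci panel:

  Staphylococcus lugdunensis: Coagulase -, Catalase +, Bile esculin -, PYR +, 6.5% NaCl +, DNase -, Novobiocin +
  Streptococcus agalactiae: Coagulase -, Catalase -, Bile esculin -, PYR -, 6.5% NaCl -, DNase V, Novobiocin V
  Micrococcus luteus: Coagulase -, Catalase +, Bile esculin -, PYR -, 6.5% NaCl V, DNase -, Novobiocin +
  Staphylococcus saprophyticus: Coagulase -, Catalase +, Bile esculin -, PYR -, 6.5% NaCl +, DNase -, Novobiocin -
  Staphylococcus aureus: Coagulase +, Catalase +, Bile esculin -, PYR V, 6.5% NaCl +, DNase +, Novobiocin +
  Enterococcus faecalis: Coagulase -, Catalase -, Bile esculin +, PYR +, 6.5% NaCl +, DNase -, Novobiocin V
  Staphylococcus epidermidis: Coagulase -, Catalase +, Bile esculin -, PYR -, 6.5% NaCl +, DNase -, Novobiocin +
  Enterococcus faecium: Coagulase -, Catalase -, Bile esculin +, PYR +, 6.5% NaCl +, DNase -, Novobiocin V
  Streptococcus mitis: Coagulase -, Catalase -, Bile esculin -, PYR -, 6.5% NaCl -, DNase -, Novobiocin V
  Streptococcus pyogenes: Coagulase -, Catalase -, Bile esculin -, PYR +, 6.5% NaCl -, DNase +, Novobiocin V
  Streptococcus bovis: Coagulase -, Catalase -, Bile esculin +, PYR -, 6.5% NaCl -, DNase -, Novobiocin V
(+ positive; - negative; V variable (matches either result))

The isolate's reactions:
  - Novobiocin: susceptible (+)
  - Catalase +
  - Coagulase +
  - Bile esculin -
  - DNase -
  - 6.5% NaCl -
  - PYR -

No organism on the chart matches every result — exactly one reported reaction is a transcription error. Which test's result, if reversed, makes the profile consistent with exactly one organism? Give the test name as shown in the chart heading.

Coagulase

As reported, no row in the chart matches all 7 reactions.
Reversing Catalase → still no organism matches.
Reversing 6.5% NaCl → still no organism matches.
Reversing PYR → still no organism matches.
Reversing DNase → still no organism matches.
Reversing Novobiocin → still no organism matches.
Reversing Coagulase (to -) → unique match: Micrococcus luteus.
Reversing Bile esculin → still no organism matches.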